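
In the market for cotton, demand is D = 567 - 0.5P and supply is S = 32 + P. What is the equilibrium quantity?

Q* = 1166/3

Set D = S: 567 - 0.5P = 32 + P.
535 = 1.5P, so P* = 1070/3.
Q* = 567 − 0.5(1070/3) = 1166/3.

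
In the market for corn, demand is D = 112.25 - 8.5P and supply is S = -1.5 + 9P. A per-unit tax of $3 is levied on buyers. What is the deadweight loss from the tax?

Pre-tax equilibrium: P* = 6.5, Q* = 57.
Tax on buyers shifts demand to D = 112.25 − 8.5(P + 3) = 86.75 - 8.5P.
86.75 - 8.5P = -1.5 + 9P gives seller price Ps = 353/70; buyers pay Pb = 353/70 + 3 = 563/70.
New quantity: Q = 112.25 − 8.5(563/70) = 1536/35.
DWL = ½ × 3 × (57 − 1536/35) = 1377/70.

Deadweight loss = 1377/70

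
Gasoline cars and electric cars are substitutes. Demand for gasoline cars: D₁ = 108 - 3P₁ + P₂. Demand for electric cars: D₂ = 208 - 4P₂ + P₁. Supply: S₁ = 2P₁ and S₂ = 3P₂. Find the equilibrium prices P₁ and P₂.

P₁ = 482/17, P₂ = 574/17

Market 1: 108 - 3P₁ + P₂ = 2P₁ → 5P₁ - P₂ = 108.
Market 2: 7P₂ - P₁ = 208.
Eliminating P₂: 7×(1) + 1×(2) gives 34P₁ = 964, so P₁ = 482/17.
Back-substitute into (2): P₂ = (208 + 1×482/17) / 7 = 574/17.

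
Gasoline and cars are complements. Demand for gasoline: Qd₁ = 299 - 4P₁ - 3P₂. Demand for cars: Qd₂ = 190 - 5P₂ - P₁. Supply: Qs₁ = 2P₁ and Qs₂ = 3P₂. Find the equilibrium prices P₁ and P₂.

P₁ = 1822/45, P₂ = 841/45

Market 1: 299 - 4P₁ - 3P₂ = 2P₁ → 6P₁ + 3P₂ = 299.
Market 2: 8P₂ + P₁ = 190.
Eliminating P₂: 8×(1) − 3×(2) gives 45P₁ = 1822, so P₁ = 1822/45.
Back-substitute into (2): P₂ = (190 − 1×1822/45) / 8 = 841/45.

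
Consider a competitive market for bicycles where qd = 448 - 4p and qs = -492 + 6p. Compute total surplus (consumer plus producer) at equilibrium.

Total surplus = 1080

Equilibrium: 448 - 4p = -492 + 6p gives p* = 94, q* = 72.
Demand choke price: p = 112; supply starts at p = 82.
CS = ½(112 − 94)(72) = 648; PS = ½(94 − 82)(72) = 432.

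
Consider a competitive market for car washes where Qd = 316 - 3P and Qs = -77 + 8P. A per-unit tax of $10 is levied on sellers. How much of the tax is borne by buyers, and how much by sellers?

Buyers bear 80/11, sellers bear 30/11

Pre-tax equilibrium: P* = 393/11, Q* = 2297/11.
Tax on sellers shifts supply to Qs = -77 + 8(P − 10) = -157 + 8P.
316 - 3P = -157 + 8P gives buyer price Pb = 43; sellers receive Ps = 43 − 10 = 33.
New quantity: Q = 316 − 3(43) = 187.
Buyer burden = 43 − 393/11 = 80/11; seller burden = 393/11 − 33 = 30/11.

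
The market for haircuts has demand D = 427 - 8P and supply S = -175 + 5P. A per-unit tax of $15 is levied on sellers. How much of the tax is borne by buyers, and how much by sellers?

Pre-tax equilibrium: P* = 602/13, Q* = 735/13.
Tax on sellers shifts supply to S = -175 + 5(P − 15) = -250 + 5P.
427 - 8P = -250 + 5P gives buyer price Pb = 677/13; sellers receive Ps = 677/13 − 15 = 482/13.
New quantity: Q = 427 − 8(677/13) = 135/13.
Buyer burden = 677/13 − 602/13 = 75/13; seller burden = 602/13 − 482/13 = 120/13.

Buyers bear 75/13, sellers bear 120/13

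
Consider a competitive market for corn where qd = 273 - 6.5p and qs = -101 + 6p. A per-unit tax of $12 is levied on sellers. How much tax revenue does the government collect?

Tax revenue = 492.96

Pre-tax equilibrium: p* = 29.92, q* = 78.52.
Tax on sellers shifts supply to qs = -101 + 6(p − 12) = -173 + 6p.
273 - 6.5p = -173 + 6p gives buyer price pb = 35.68; sellers receive ps = 35.68 − 12 = 23.68.
New quantity: q = 273 − 6.5(35.68) = 41.08.
Revenue = 12 × 41.08 = 492.96.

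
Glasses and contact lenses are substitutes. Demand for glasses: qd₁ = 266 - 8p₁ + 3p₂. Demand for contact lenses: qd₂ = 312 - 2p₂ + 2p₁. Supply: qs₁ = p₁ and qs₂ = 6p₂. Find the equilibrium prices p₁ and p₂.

Market 1: 266 - 8p₁ + 3p₂ = p₁ → 9p₁ - 3p₂ = 266.
Market 2: 8p₂ - 2p₁ = 312.
Eliminating p₂: 8×(1) + 3×(2) gives 66p₁ = 3064, so p₁ = 1532/33.
Back-substitute into (2): p₂ = (312 + 2×1532/33) / 8 = 1670/33.

p₁ = 1532/33, p₂ = 1670/33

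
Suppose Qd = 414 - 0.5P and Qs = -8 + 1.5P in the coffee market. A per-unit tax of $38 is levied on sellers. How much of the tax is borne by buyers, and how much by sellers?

Buyers bear $28.5, sellers bear $9.5

Pre-tax equilibrium: P* = 211, Q* = 308.5.
Tax on sellers shifts supply to Qs = -8 + 1.5(P − 38) = -65 + 1.5P.
414 - 0.5P = -65 + 1.5P gives buyer price Pb = 239.5; sellers receive Ps = 239.5 − 38 = 201.5.
New quantity: Q = 414 − 0.5(239.5) = 294.25.
Buyer burden = 239.5 − 211 = 28.5; seller burden = 211 − 201.5 = 9.5.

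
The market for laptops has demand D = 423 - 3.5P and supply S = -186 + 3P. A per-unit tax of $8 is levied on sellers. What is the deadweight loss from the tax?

Pre-tax equilibrium: P* = 1218/13, Q* = 1236/13.
Tax on sellers shifts supply to S = -186 + 3(P − 8) = -210 + 3P.
423 - 3.5P = -210 + 3P gives buyer price Pb = 1266/13; sellers receive Ps = 1266/13 − 8 = 1162/13.
New quantity: Q = 423 − 3.5(1266/13) = 1068/13.
DWL = ½ × 8 × (1236/13 − 1068/13) = 672/13.

Deadweight loss = 672/13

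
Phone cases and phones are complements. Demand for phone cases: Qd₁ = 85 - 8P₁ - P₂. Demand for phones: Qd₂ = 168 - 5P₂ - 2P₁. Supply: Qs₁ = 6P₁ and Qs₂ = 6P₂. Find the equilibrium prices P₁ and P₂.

Market 1: 85 - 8P₁ - P₂ = 6P₁ → 14P₁ + P₂ = 85.
Market 2: 11P₂ + 2P₁ = 168.
Eliminating P₂: 11×(1) − 1×(2) gives 152P₁ = 767, so P₁ = 767/152.
Back-substitute into (2): P₂ = (168 − 2×767/152) / 11 = 1091/76.

P₁ = 767/152, P₂ = 1091/76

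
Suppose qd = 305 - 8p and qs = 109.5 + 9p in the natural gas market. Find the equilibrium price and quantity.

p* = 11.5, q* = 213

Set qd = qs: 305 - 8p = 109.5 + 9p.
195.5 = 17p, so p* = 11.5.
q* = 305 − 8(11.5) = 213.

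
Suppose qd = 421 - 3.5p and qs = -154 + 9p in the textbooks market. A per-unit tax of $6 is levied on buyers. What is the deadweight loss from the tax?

Deadweight loss = 45.36

Pre-tax equilibrium: p* = 46, q* = 260.
Tax on buyers shifts demand to qd = 421 − 3.5(p + 6) = 400 - 3.5p.
400 - 3.5p = -154 + 9p gives seller price ps = 44.32; buyers pay pb = 44.32 + 6 = 50.32.
New quantity: q = 421 − 3.5(50.32) = 244.88.
DWL = ½ × 6 × (260 − 244.88) = 45.36.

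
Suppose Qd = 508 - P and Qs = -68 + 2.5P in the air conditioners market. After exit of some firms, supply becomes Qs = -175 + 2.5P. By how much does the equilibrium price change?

Original equilibrium: P* = 1152/7, Q* = 2404/7.
New equilibrium: 508 - P = -175 + 2.5P, so 683 = 3.5P and P' = 1366/7; Q' = 508 − 1(1366/7) = 2190/7.
Change in price: 1366/7 − 1152/7 = 214/7.

ΔP = 214/7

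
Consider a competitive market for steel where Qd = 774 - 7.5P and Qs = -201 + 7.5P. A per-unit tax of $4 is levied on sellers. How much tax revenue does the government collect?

Pre-tax equilibrium: P* = 65, Q* = 286.5.
Tax on sellers shifts supply to Qs = -201 + 7.5(P − 4) = -231 + 7.5P.
774 - 7.5P = -231 + 7.5P gives buyer price Pb = 67; sellers receive Ps = 67 − 4 = 63.
New quantity: Q = 774 − 7.5(67) = 271.5.
Revenue = 4 × 271.5 = 1086.

Tax revenue = 1086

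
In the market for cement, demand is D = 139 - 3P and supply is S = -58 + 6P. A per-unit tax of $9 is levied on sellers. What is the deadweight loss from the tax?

Deadweight loss = 81

Pre-tax equilibrium: P* = 197/9, Q* = 220/3.
Tax on sellers shifts supply to S = -58 + 6(P − 9) = -112 + 6P.
139 - 3P = -112 + 6P gives buyer price Pb = 251/9; sellers receive Ps = 251/9 − 9 = 170/9.
New quantity: Q = 139 − 3(251/9) = 166/3.
DWL = ½ × 9 × (220/3 − 166/3) = 81.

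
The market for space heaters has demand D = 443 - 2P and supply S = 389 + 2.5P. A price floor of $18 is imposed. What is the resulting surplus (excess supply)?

Surplus = 27

Equilibrium price would be P* = 12, so the floor at 18 binds.
At P = 18: D = 407, S = 434.
Surplus = 434 − 407 = 27.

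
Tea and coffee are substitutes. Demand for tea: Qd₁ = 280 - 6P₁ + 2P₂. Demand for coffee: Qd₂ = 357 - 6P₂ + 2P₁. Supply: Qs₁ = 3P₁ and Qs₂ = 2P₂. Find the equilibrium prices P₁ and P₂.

P₁ = 1477/34, P₂ = 3773/68

Market 1: 280 - 6P₁ + 2P₂ = 3P₁ → 9P₁ - 2P₂ = 280.
Market 2: 8P₂ - 2P₁ = 357.
Eliminating P₂: 8×(1) + 2×(2) gives 68P₁ = 2954, so P₁ = 1477/34.
Back-substitute into (2): P₂ = (357 + 2×1477/34) / 8 = 3773/68.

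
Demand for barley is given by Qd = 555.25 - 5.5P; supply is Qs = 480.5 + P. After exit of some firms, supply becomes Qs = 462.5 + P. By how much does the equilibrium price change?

ΔP = 36/13

Original equilibrium: P* = 11.5, Q* = 492.
New equilibrium: 555.25 - 5.5P = 462.5 + P, so 92.75 = 6.5P and P' = 371/26; Q' = 555.25 − 5.5(371/26) = 6198/13.
Change in price: 371/26 − 11.5 = 36/13.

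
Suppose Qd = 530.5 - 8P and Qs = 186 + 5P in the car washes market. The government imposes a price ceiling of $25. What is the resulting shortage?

Shortage = 19.5

Equilibrium price would be P* = 26.5, so the ceiling at 25 binds.
At P = 25: Qd = 530.5 − 8(25) = 330.5, Qs = 186 + 5(25) = 311.
Shortage = 330.5 − 311 = 19.5.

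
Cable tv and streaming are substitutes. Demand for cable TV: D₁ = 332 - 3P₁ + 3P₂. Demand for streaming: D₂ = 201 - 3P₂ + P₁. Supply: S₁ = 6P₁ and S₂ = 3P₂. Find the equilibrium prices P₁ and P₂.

P₁ = 865/17, P₂ = 2141/51

Market 1: 332 - 3P₁ + 3P₂ = 6P₁ → 9P₁ - 3P₂ = 332.
Market 2: 6P₂ - P₁ = 201.
Eliminating P₂: 6×(1) + 3×(2) gives 51P₁ = 2595, so P₁ = 865/17.
Back-substitute into (2): P₂ = (201 + 1×865/17) / 6 = 2141/51.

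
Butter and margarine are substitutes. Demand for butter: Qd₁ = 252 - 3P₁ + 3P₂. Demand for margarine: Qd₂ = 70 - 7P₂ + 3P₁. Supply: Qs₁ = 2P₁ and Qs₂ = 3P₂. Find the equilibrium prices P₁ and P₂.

Market 1: 252 - 3P₁ + 3P₂ = 2P₁ → 5P₁ - 3P₂ = 252.
Market 2: 10P₂ - 3P₁ = 70.
Eliminating P₂: 10×(1) + 3×(2) gives 41P₁ = 2730, so P₁ = 2730/41.
Back-substitute into (2): P₂ = (70 + 3×2730/41) / 10 = 1106/41.

P₁ = 2730/41, P₂ = 1106/41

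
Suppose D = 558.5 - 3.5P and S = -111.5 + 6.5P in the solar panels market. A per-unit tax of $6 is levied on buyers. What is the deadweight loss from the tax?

Deadweight loss = 40.95

Pre-tax equilibrium: P* = 67, Q* = 324.
Tax on buyers shifts demand to D = 558.5 − 3.5(P + 6) = 537.5 - 3.5P.
537.5 - 3.5P = -111.5 + 6.5P gives seller price Ps = 64.9; buyers pay Pb = 64.9 + 6 = 70.9.
New quantity: Q = 558.5 − 3.5(70.9) = 310.35.
DWL = ½ × 6 × (324 − 310.35) = 40.95.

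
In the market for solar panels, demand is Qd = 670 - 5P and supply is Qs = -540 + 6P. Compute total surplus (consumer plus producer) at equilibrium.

Equilibrium: 670 - 5P = -540 + 6P gives P* = 110, Q* = 120.
Demand choke price: P = 134; supply starts at P = 90.
CS = ½(134 − 110)(120) = 1440; PS = ½(110 − 90)(120) = 1200.

Total surplus = 2640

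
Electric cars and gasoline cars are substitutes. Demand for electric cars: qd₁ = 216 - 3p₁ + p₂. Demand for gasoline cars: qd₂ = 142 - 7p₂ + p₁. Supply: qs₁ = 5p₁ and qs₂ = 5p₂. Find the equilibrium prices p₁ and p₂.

p₁ = 2734/95, p₂ = 1352/95

Market 1: 216 - 3p₁ + p₂ = 5p₁ → 8p₁ - p₂ = 216.
Market 2: 12p₂ - p₁ = 142.
Eliminating p₂: 12×(1) + 1×(2) gives 95p₁ = 2734, so p₁ = 2734/95.
Back-substitute into (2): p₂ = (142 + 1×2734/95) / 12 = 1352/95.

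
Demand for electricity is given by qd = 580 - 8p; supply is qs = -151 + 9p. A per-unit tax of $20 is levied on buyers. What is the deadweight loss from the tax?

Pre-tax equilibrium: p* = 43, q* = 236.
Tax on buyers shifts demand to qd = 580 − 8(p + 20) = 420 - 8p.
420 - 8p = -151 + 9p gives seller price ps = 571/17; buyers pay pb = 571/17 + 20 = 911/17.
New quantity: q = 580 − 8(911/17) = 2572/17.
DWL = ½ × 20 × (236 − 2572/17) = 14400/17.

Deadweight loss = 14400/17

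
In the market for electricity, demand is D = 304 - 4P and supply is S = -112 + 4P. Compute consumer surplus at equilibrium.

Consumer surplus = 1152

Equilibrium: 304 - 4P = -112 + 4P gives P* = 52, Q* = 96.
Demand choke price (D = 0): P = 76.
CS = ½(76 − 52)(96) = 1152.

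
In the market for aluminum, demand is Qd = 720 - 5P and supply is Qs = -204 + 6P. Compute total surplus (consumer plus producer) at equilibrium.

Equilibrium: 720 - 5P = -204 + 6P gives P* = 84, Q* = 300.
Demand choke price: P = 144; supply starts at P = 34.
CS = ½(144 − 84)(300) = 9000; PS = ½(84 − 34)(300) = 7500.

Total surplus = 16500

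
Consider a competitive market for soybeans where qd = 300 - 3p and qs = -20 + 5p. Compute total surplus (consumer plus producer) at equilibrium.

Total surplus = 8640

Equilibrium: 300 - 3p = -20 + 5p gives p* = 40, q* = 180.
Demand choke price: p = 100; supply starts at p = 4.
CS = ½(100 − 40)(180) = 5400; PS = ½(40 − 4)(180) = 3240.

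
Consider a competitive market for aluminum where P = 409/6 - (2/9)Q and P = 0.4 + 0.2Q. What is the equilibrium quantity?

Set the two price expressions equal: 409/6 - (2/9)Q = 0.4 + 0.2Q.
2033/30 = (19/45)Q, so Q* = 160.5.
P* = 409/6 − (2/9)(160.5) = 32.5.

Q* = 160.5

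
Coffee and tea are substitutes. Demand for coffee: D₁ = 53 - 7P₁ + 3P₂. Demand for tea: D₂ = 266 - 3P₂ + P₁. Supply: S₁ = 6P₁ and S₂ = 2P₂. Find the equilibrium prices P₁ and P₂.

P₁ = 1063/62, P₂ = 3511/62

Market 1: 53 - 7P₁ + 3P₂ = 6P₁ → 13P₁ - 3P₂ = 53.
Market 2: 5P₂ - P₁ = 266.
Eliminating P₂: 5×(1) + 3×(2) gives 62P₁ = 1063, so P₁ = 1063/62.
Back-substitute into (2): P₂ = (266 + 1×1063/62) / 5 = 3511/62.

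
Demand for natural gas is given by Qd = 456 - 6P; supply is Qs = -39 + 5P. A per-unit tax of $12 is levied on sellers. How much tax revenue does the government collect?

Pre-tax equilibrium: P* = 45, Q* = 186.
Tax on sellers shifts supply to Qs = -39 + 5(P − 12) = -99 + 5P.
456 - 6P = -99 + 5P gives buyer price Pb = 555/11; sellers receive Ps = 555/11 − 12 = 423/11.
New quantity: Q = 456 − 6(555/11) = 1686/11.
Revenue = 12 × 1686/11 = 20232/11.

Tax revenue = 20232/11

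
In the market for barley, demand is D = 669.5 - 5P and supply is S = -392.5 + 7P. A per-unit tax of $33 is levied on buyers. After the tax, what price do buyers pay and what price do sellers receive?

Pre-tax equilibrium: P* = 88.5, Q* = 227.
Tax on buyers shifts demand to D = 669.5 − 5(P + 33) = 504.5 - 5P.
504.5 - 5P = -392.5 + 7P gives seller price Ps = 74.75; buyers pay Pb = 74.75 + 33 = 107.75.
New quantity: Q = 669.5 − 5(107.75) = 130.75.

Buyers pay $107.75, sellers receive $74.75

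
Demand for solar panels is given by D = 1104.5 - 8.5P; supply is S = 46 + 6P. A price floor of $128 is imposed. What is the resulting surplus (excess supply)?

Equilibrium price would be P* = 73, so the floor at 128 binds.
At P = 128: D = 16.5, S = 814.
Surplus = 814 − 16.5 = 797.5.

Surplus = 797.5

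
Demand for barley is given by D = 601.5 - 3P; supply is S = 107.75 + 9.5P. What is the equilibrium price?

Set D = S: 601.5 - 3P = 107.75 + 9.5P.
493.75 = 12.5P, so P* = 39.5.
Q* = 601.5 − 3(39.5) = 483.

P* = 39.5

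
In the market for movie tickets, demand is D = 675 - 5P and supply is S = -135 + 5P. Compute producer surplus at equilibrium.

Equilibrium: 675 - 5P = -135 + 5P gives P* = 81, Q* = 270.
Supply starts at P = 27 (where S = 0).
PS = ½(81 − 27)(270) = 7290.

Producer surplus = 7290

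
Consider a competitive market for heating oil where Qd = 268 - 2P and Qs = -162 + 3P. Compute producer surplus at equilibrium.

Equilibrium: 268 - 2P = -162 + 3P gives P* = 86, Q* = 96.
Supply starts at P = 54 (where Qs = 0).
PS = ½(86 − 54)(96) = 1536.

Producer surplus = 1536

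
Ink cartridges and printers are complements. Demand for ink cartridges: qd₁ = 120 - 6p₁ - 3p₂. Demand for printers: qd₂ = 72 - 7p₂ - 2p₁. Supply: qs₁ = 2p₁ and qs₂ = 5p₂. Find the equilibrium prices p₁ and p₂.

p₁ = 13.6, p₂ = 56/15

Market 1: 120 - 6p₁ - 3p₂ = 2p₁ → 8p₁ + 3p₂ = 120.
Market 2: 12p₂ + 2p₁ = 72.
Eliminating p₂: 12×(1) − 3×(2) gives 90p₁ = 1224, so p₁ = 13.6.
Back-substitute into (2): p₂ = (72 − 2×13.6) / 12 = 56/15.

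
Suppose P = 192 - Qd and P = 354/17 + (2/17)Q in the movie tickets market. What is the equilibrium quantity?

Q* = 2910/19

Set the two price expressions equal: 192 - Q = 354/17 + (2/17)Q.
2910/17 = (19/17)Q, so Q* = 2910/19.
P* = 192 − (1)(2910/19) = 738/19.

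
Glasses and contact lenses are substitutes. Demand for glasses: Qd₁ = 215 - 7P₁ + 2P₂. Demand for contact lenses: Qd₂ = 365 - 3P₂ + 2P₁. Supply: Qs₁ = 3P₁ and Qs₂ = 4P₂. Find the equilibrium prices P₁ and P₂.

P₁ = 745/22, P₂ = 680/11

Market 1: 215 - 7P₁ + 2P₂ = 3P₁ → 10P₁ - 2P₂ = 215.
Market 2: 7P₂ - 2P₁ = 365.
Eliminating P₂: 7×(1) + 2×(2) gives 66P₁ = 2235, so P₁ = 745/22.
Back-substitute into (2): P₂ = (365 + 2×745/22) / 7 = 680/11.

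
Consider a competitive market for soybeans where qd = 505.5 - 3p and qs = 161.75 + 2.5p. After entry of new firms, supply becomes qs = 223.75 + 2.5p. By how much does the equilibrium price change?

Δp = -124/11

Original equilibrium: p* = 62.5, q* = 318.
New equilibrium: 505.5 - 3p = 223.75 + 2.5p, so 281.75 = 5.5p and p' = 1127/22; q' = 505.5 − 3(1127/22) = 3870/11.
Change in price: 1127/22 − 62.5 = -124/11.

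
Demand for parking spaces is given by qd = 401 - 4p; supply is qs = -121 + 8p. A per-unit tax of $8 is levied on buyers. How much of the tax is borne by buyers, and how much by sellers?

Pre-tax equilibrium: p* = 43.5, q* = 227.
Tax on buyers shifts demand to qd = 401 − 4(p + 8) = 369 - 4p.
369 - 4p = -121 + 8p gives seller price ps = 245/6; buyers pay pb = 245/6 + 8 = 293/6.
New quantity: q = 401 − 4(293/6) = 617/3.
Buyer burden = 293/6 − 43.5 = 16/3; seller burden = 43.5 − 245/6 = 8/3.

Buyers bear 16/3, sellers bear 8/3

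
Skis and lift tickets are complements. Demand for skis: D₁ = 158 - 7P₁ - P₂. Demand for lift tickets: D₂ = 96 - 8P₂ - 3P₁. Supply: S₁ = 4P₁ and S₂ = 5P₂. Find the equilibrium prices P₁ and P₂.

P₁ = 979/70, P₂ = 291/70

Market 1: 158 - 7P₁ - P₂ = 4P₁ → 11P₁ + P₂ = 158.
Market 2: 13P₂ + 3P₁ = 96.
Eliminating P₂: 13×(1) − 1×(2) gives 140P₁ = 1958, so P₁ = 979/70.
Back-substitute into (2): P₂ = (96 − 3×979/70) / 13 = 291/70.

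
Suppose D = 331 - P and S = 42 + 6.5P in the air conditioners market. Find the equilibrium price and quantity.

Set D = S: 331 - P = 42 + 6.5P.
289 = 7.5P, so P* = 578/15.
Q* = 331 − 1(578/15) = 4387/15.

P* = 578/15, Q* = 4387/15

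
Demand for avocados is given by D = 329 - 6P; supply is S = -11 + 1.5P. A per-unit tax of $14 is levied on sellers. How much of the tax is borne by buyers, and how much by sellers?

Pre-tax equilibrium: P* = 136/3, Q* = 57.
Tax on sellers shifts supply to S = -11 + 1.5(P − 14) = -32 + 1.5P.
329 - 6P = -32 + 1.5P gives buyer price Pb = 722/15; sellers receive Ps = 722/15 − 14 = 512/15.
New quantity: Q = 329 − 6(722/15) = 40.2.
Buyer burden = 722/15 − 136/3 = 2.8; seller burden = 136/3 − 512/15 = 11.2.

Buyers bear $2.8, sellers bear $11.2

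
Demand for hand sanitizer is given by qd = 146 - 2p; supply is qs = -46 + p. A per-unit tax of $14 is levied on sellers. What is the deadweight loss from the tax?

Deadweight loss = 196/3

Pre-tax equilibrium: p* = 64, q* = 18.
Tax on sellers shifts supply to qs = -46 + 1(p − 14) = -60 + p.
146 - 2p = -60 + p gives buyer price pb = 206/3; sellers receive ps = 206/3 − 14 = 164/3.
New quantity: q = 146 − 2(206/3) = 26/3.
DWL = ½ × 14 × (18 − 26/3) = 196/3.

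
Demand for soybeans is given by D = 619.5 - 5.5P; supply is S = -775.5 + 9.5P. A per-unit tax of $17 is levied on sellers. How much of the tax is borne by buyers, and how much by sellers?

Buyers bear 323/30, sellers bear 187/30

Pre-tax equilibrium: P* = 93, Q* = 108.
Tax on sellers shifts supply to S = -775.5 + 9.5(P − 17) = -937 + 9.5P.
619.5 - 5.5P = -937 + 9.5P gives buyer price Pb = 3113/30; sellers receive Ps = 3113/30 − 17 = 2603/30.
New quantity: Q = 619.5 − 5.5(3113/30) = 2927/60.
Buyer burden = 3113/30 − 93 = 323/30; seller burden = 93 − 2603/30 = 187/30.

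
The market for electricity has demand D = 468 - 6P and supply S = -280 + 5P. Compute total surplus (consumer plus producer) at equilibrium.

Equilibrium: 468 - 6P = -280 + 5P gives P* = 68, Q* = 60.
Demand choke price: P = 78; supply starts at P = 56.
CS = ½(78 − 68)(60) = 300; PS = ½(68 − 56)(60) = 360.

Total surplus = 660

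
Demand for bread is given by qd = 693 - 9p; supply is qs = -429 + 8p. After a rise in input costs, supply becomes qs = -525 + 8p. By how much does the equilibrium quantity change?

Original equilibrium: p* = 66, q* = 99.
New equilibrium: 693 - 9p = -525 + 8p, so 1218 = 17p and p' = 1218/17; q' = 693 − 9(1218/17) = 819/17.
Change in quantity: 819/17 − 99 = -864/17.

Δq = -864/17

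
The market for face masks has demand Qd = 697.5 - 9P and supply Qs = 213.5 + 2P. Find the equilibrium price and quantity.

Set Qd = Qs: 697.5 - 9P = 213.5 + 2P.
484 = 11P, so P* = 44.
Q* = 697.5 − 9(44) = 301.5.

P* = 44, Q* = 301.5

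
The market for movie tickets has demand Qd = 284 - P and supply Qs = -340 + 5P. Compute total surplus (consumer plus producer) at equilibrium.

Total surplus = 19440

Equilibrium: 284 - P = -340 + 5P gives P* = 104, Q* = 180.
Demand choke price: P = 284; supply starts at P = 68.
CS = ½(284 − 104)(180) = 16200; PS = ½(104 − 68)(180) = 3240.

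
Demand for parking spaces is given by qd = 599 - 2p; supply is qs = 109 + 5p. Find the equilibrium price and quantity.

Set qd = qs: 599 - 2p = 109 + 5p.
490 = 7p, so p* = 70.
q* = 599 − 2(70) = 459.

p* = 70, q* = 459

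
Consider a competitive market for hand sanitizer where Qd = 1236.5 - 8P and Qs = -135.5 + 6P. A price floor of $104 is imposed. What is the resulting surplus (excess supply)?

Equilibrium price would be P* = 98, so the floor at 104 binds.
At P = 104: Qd = 404.5, Qs = 488.5.
Surplus = 488.5 − 404.5 = 84.

Surplus = 84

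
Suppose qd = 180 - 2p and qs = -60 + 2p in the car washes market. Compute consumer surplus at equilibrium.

Equilibrium: 180 - 2p = -60 + 2p gives p* = 60, q* = 60.
Demand choke price (qd = 0): p = 90.
CS = ½(90 − 60)(60) = 900.

Consumer surplus = 900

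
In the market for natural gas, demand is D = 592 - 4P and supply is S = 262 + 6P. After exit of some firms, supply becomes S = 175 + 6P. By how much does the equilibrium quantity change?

Original equilibrium: P* = 33, Q* = 460.
New equilibrium: 592 - 4P = 175 + 6P, so 417 = 10P and P' = 41.7; Q' = 592 − 4(41.7) = 425.2.
Change in quantity: 425.2 − 460 = -34.8.

ΔQ = -34.8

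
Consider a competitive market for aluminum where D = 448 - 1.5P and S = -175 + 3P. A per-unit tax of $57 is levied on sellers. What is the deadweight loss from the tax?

Pre-tax equilibrium: P* = 1246/9, Q* = 721/3.
Tax on sellers shifts supply to S = -175 + 3(P − 57) = -346 + 3P.
448 - 1.5P = -346 + 3P gives buyer price Pb = 1588/9; sellers receive Ps = 1588/9 − 57 = 1075/9.
New quantity: Q = 448 − 1.5(1588/9) = 550/3.
DWL = ½ × 57 × (721/3 − 550/3) = 1624.5.

Deadweight loss = 1624.5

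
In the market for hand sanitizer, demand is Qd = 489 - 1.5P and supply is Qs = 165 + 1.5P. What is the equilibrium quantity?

Set Qd = Qs: 489 - 1.5P = 165 + 1.5P.
324 = 3P, so P* = 108.
Q* = 489 − 1.5(108) = 327.

Q* = 327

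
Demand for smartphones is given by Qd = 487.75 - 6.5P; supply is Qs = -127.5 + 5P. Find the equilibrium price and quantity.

Set Qd = Qs: 487.75 - 6.5P = -127.5 + 5P.
615.25 = 11.5P, so P* = 53.5.
Q* = 487.75 − 6.5(53.5) = 140.

P* = 53.5, Q* = 140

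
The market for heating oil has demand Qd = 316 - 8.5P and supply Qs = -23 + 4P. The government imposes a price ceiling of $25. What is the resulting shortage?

Equilibrium price would be P* = 27.12, so the ceiling at 25 binds.
At P = 25: Qd = 316 − 8.5(25) = 103.5, Qs = -23 + 4(25) = 77.
Shortage = 103.5 − 77 = 26.5.

Shortage = 26.5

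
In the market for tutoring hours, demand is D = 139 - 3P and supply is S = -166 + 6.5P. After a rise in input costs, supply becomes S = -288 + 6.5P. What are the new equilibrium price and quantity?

Original equilibrium: P* = 610/19, Q* = 811/19.
New equilibrium: 139 - 3P = -288 + 6.5P, so 427 = 9.5P and P' = 854/19; Q' = 139 − 3(854/19) = 79/19.

P' = 854/19, Q' = 79/19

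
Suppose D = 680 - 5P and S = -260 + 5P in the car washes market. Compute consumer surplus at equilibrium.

Consumer surplus = 4410

Equilibrium: 680 - 5P = -260 + 5P gives P* = 94, Q* = 210.
Demand choke price (D = 0): P = 136.
CS = ½(136 − 94)(210) = 4410.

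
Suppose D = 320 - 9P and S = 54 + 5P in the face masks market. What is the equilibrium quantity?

Q* = 149

Set D = S: 320 - 9P = 54 + 5P.
266 = 14P, so P* = 19.
Q* = 320 − 9(19) = 149.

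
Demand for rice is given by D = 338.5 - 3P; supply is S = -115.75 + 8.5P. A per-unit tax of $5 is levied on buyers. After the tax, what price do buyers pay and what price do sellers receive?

Buyers pay 1987/46, sellers receive 1757/46

Pre-tax equilibrium: P* = 39.5, Q* = 220.
Tax on buyers shifts demand to D = 338.5 − 3(P + 5) = 323.5 - 3P.
323.5 - 3P = -115.75 + 8.5P gives seller price Ps = 1757/46; buyers pay Pb = 1757/46 + 5 = 1987/46.
New quantity: Q = 338.5 − 3(1987/46) = 4805/23.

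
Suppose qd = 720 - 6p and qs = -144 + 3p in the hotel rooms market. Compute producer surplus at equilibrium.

Equilibrium: 720 - 6p = -144 + 3p gives p* = 96, q* = 144.
Supply starts at p = 48 (where qs = 0).
PS = ½(96 − 48)(144) = 3456.

Producer surplus = 3456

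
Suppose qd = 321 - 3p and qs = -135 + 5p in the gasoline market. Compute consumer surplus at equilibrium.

Equilibrium: 321 - 3p = -135 + 5p gives p* = 57, q* = 150.
Demand choke price (qd = 0): p = 107.
CS = ½(107 − 57)(150) = 3750.

Consumer surplus = 3750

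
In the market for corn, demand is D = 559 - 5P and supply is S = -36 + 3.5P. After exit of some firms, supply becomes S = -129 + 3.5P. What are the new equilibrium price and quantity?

P' = 1376/17, Q' = 2623/17

Original equilibrium: P* = 70, Q* = 209.
New equilibrium: 559 - 5P = -129 + 3.5P, so 688 = 8.5P and P' = 1376/17; Q' = 559 − 5(1376/17) = 2623/17.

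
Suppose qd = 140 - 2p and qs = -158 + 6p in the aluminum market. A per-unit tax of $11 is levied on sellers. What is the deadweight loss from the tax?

Deadweight loss = 90.75

Pre-tax equilibrium: p* = 37.25, q* = 65.5.
Tax on sellers shifts supply to qs = -158 + 6(p − 11) = -224 + 6p.
140 - 2p = -224 + 6p gives buyer price pb = 45.5; sellers receive ps = 45.5 − 11 = 34.5.
New quantity: q = 140 − 2(45.5) = 49.
DWL = ½ × 11 × (65.5 − 49) = 90.75.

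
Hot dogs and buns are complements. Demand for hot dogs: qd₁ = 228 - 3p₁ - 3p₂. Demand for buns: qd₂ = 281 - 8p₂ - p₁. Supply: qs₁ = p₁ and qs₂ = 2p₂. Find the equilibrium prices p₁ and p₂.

p₁ = 1437/37, p₂ = 896/37

Market 1: 228 - 3p₁ - 3p₂ = p₁ → 4p₁ + 3p₂ = 228.
Market 2: 10p₂ + p₁ = 281.
Eliminating p₂: 10×(1) − 3×(2) gives 37p₁ = 1437, so p₁ = 1437/37.
Back-substitute into (2): p₂ = (281 − 1×1437/37) / 10 = 896/37.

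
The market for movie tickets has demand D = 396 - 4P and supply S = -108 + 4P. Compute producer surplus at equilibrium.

Equilibrium: 396 - 4P = -108 + 4P gives P* = 63, Q* = 144.
Supply starts at P = 27 (where S = 0).
PS = ½(63 − 27)(144) = 2592.

Producer surplus = 2592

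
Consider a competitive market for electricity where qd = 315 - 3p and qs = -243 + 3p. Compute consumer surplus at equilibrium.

Consumer surplus = 216

Equilibrium: 315 - 3p = -243 + 3p gives p* = 93, q* = 36.
Demand choke price (qd = 0): p = 105.
CS = ½(105 − 93)(36) = 216.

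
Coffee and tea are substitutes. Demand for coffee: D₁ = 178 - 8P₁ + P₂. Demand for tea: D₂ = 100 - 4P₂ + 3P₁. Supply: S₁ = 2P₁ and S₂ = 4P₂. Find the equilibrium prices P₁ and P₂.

Market 1: 178 - 8P₁ + P₂ = 2P₁ → 10P₁ - P₂ = 178.
Market 2: 8P₂ - 3P₁ = 100.
Eliminating P₂: 8×(1) + 1×(2) gives 77P₁ = 1524, so P₁ = 1524/77.
Back-substitute into (2): P₂ = (100 + 3×1524/77) / 8 = 1534/77.

P₁ = 1524/77, P₂ = 1534/77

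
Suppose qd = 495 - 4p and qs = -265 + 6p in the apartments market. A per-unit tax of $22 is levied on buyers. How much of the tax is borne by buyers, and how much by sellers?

Buyers bear $13.2, sellers bear $8.8

Pre-tax equilibrium: p* = 76, q* = 191.
Tax on buyers shifts demand to qd = 495 − 4(p + 22) = 407 - 4p.
407 - 4p = -265 + 6p gives seller price ps = 67.2; buyers pay pb = 67.2 + 22 = 89.2.
New quantity: q = 495 − 4(89.2) = 138.2.
Buyer burden = 89.2 − 76 = 13.2; seller burden = 76 − 67.2 = 8.8.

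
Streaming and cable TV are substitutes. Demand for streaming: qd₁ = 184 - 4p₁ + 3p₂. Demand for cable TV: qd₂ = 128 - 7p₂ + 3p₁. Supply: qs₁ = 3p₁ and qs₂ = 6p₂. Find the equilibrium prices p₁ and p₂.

Market 1: 184 - 4p₁ + 3p₂ = 3p₁ → 7p₁ - 3p₂ = 184.
Market 2: 13p₂ - 3p₁ = 128.
Eliminating p₂: 13×(1) + 3×(2) gives 82p₁ = 2776, so p₁ = 1388/41.
Back-substitute into (2): p₂ = (128 + 3×1388/41) / 13 = 724/41.

p₁ = 1388/41, p₂ = 724/41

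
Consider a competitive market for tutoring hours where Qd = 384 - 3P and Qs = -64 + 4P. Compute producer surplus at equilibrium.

Equilibrium: 384 - 3P = -64 + 4P gives P* = 64, Q* = 192.
Supply starts at P = 16 (where Qs = 0).
PS = ½(64 − 16)(192) = 4608.

Producer surplus = 4608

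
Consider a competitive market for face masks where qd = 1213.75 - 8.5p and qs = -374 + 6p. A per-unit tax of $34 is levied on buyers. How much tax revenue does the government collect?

Tax revenue = 161126/29

Pre-tax equilibrium: p* = 109.5, q* = 283.
Tax on buyers shifts demand to qd = 1213.75 − 8.5(p + 34) = 924.75 - 8.5p.
924.75 - 8.5p = -374 + 6p gives seller price ps = 5195/58; buyers pay pb = 5195/58 + 34 = 7167/58.
New quantity: q = 1213.75 − 8.5(7167/58) = 4739/29.
Revenue = 34 × 4739/29 = 161126/29.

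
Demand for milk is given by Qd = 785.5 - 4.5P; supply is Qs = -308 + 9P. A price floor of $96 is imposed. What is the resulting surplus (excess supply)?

Surplus = 202.5

Equilibrium price would be P* = 81, so the floor at 96 binds.
At P = 96: Qd = 353.5, Qs = 556.
Surplus = 556 − 353.5 = 202.5.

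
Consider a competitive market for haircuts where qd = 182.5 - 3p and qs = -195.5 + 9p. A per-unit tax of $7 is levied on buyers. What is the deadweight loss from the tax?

Pre-tax equilibrium: p* = 31.5, q* = 88.
Tax on buyers shifts demand to qd = 182.5 − 3(p + 7) = 161.5 - 3p.
161.5 - 3p = -195.5 + 9p gives seller price ps = 29.75; buyers pay pb = 29.75 + 7 = 36.75.
New quantity: q = 182.5 − 3(36.75) = 72.25.
DWL = ½ × 7 × (88 − 72.25) = 55.125.

Deadweight loss = 55.125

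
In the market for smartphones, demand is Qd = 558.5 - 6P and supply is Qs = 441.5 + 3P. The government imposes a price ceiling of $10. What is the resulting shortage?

Equilibrium price would be P* = 13, so the ceiling at 10 binds.
At P = 10: Qd = 558.5 − 6(10) = 498.5, Qs = 441.5 + 3(10) = 471.5.
Shortage = 498.5 − 471.5 = 27.

Shortage = 27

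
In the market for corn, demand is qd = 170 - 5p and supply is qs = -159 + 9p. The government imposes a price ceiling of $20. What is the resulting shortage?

Equilibrium price would be p* = 23.5, so the ceiling at 20 binds.
At p = 20: qd = 170 − 5(20) = 70, qs = -159 + 9(20) = 21.
Shortage = 70 − 21 = 49.

Shortage = 49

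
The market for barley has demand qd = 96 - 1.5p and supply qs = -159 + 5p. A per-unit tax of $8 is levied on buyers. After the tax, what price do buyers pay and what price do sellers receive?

Buyers pay 590/13, sellers receive 486/13

Pre-tax equilibrium: p* = 510/13, q* = 483/13.
Tax on buyers shifts demand to qd = 96 − 1.5(p + 8) = 84 - 1.5p.
84 - 1.5p = -159 + 5p gives seller price ps = 486/13; buyers pay pb = 486/13 + 8 = 590/13.
New quantity: q = 96 − 1.5(590/13) = 363/13.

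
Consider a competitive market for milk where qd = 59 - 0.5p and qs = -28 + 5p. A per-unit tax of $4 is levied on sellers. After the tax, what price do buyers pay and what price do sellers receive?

Pre-tax equilibrium: p* = 174/11, q* = 562/11.
Tax on sellers shifts supply to qs = -28 + 5(p − 4) = -48 + 5p.
59 - 0.5p = -48 + 5p gives buyer price pb = 214/11; sellers receive ps = 214/11 − 4 = 170/11.
New quantity: q = 59 − 0.5(214/11) = 542/11.

Buyers pay 214/11, sellers receive 170/11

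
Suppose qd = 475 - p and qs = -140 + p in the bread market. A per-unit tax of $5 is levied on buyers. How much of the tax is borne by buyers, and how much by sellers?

Buyers bear $2.5, sellers bear $2.5

Pre-tax equilibrium: p* = 307.5, q* = 167.5.
Tax on buyers shifts demand to qd = 475 − 1(p + 5) = 470 - p.
470 - p = -140 + p gives seller price ps = 305; buyers pay pb = 305 + 5 = 310.
New quantity: q = 475 − 1(310) = 165.
Buyer burden = 310 − 307.5 = 2.5; seller burden = 307.5 − 305 = 2.5.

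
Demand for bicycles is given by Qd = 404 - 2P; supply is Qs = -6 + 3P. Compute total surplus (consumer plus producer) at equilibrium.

Equilibrium: 404 - 2P = -6 + 3P gives P* = 82, Q* = 240.
Demand choke price: P = 202; supply starts at P = 2.
CS = ½(202 − 82)(240) = 14400; PS = ½(82 − 2)(240) = 9600.

Total surplus = 24000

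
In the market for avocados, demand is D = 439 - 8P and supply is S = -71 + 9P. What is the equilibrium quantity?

Q* = 199

Set D = S: 439 - 8P = -71 + 9P.
510 = 17P, so P* = 30.
Q* = 439 − 8(30) = 199.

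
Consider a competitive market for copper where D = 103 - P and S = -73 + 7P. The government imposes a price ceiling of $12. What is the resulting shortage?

Equilibrium price would be P* = 22, so the ceiling at 12 binds.
At P = 12: D = 103 − 1(12) = 91, S = -73 + 7(12) = 11.
Shortage = 91 − 11 = 80.

Shortage = 80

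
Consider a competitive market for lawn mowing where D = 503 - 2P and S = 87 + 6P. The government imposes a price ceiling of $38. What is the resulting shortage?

Shortage = 112

Equilibrium price would be P* = 52, so the ceiling at 38 binds.
At P = 38: D = 503 − 2(38) = 427, S = 87 + 6(38) = 315.
Shortage = 427 − 315 = 112.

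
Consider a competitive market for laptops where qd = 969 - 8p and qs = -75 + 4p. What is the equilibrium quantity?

Set qd = qs: 969 - 8p = -75 + 4p.
1044 = 12p, so p* = 87.
q* = 969 − 8(87) = 273.

q* = 273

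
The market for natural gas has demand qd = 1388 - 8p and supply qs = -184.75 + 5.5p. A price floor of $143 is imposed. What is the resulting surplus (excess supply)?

Surplus = 357.75

Equilibrium price would be p* = 116.5, so the floor at 143 binds.
At p = 143: qd = 244, qs = 601.75.
Surplus = 601.75 − 244 = 357.75.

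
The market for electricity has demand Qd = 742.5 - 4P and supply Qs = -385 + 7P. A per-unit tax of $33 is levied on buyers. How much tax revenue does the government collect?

Tax revenue = 8200.5

Pre-tax equilibrium: P* = 102.5, Q* = 332.5.
Tax on buyers shifts demand to Qd = 742.5 − 4(P + 33) = 610.5 - 4P.
610.5 - 4P = -385 + 7P gives seller price Ps = 90.5; buyers pay Pb = 90.5 + 33 = 123.5.
New quantity: Q = 742.5 − 4(123.5) = 248.5.
Revenue = 33 × 248.5 = 8200.5.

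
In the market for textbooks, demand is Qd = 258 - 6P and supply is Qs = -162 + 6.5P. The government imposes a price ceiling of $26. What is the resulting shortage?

Shortage = 95

Equilibrium price would be P* = 33.6, so the ceiling at 26 binds.
At P = 26: Qd = 258 − 6(26) = 102, Qs = -162 + 6.5(26) = 7.
Shortage = 102 − 7 = 95.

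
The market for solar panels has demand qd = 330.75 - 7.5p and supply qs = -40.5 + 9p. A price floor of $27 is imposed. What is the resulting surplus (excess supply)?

Equilibrium price would be p* = 22.5, so the floor at 27 binds.
At p = 27: qd = 128.25, qs = 202.5.
Surplus = 202.5 − 128.25 = 74.25.

Surplus = 74.25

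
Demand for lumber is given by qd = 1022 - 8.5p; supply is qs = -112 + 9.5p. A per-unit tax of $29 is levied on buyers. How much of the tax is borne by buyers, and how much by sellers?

Pre-tax equilibrium: p* = 63, q* = 486.5.
Tax on buyers shifts demand to qd = 1022 − 8.5(p + 29) = 775.5 - 8.5p.
775.5 - 8.5p = -112 + 9.5p gives seller price ps = 1775/36; buyers pay pb = 1775/36 + 29 = 2819/36.
New quantity: q = 1022 − 8.5(2819/36) = 25661/72.
Buyer burden = 2819/36 − 63 = 551/36; seller burden = 63 − 1775/36 = 493/36.

Buyers bear 551/36, sellers bear 493/36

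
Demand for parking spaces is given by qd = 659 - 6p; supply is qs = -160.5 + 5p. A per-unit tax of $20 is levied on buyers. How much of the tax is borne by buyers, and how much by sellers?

Buyers bear 100/11, sellers bear 120/11

Pre-tax equilibrium: p* = 74.5, q* = 212.
Tax on buyers shifts demand to qd = 659 − 6(p + 20) = 539 - 6p.
539 - 6p = -160.5 + 5p gives seller price ps = 1399/22; buyers pay pb = 1399/22 + 20 = 1839/22.
New quantity: q = 659 − 6(1839/22) = 1732/11.
Buyer burden = 1839/22 − 74.5 = 100/11; seller burden = 74.5 − 1399/22 = 120/11.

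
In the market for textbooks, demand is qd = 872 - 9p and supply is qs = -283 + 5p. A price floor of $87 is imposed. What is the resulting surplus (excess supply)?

Equilibrium price would be p* = 82.5, so the floor at 87 binds.
At p = 87: qd = 89, qs = 152.
Surplus = 152 − 89 = 63.

Surplus = 63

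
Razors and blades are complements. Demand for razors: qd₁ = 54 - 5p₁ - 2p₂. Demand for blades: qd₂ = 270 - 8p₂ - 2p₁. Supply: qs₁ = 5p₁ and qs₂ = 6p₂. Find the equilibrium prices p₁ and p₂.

Market 1: 54 - 5p₁ - 2p₂ = 5p₁ → 10p₁ + 2p₂ = 54.
Market 2: 14p₂ + 2p₁ = 270.
Eliminating p₂: 14×(1) − 2×(2) gives 136p₁ = 216, so p₁ = 27/17.
Back-substitute into (2): p₂ = (270 − 2×27/17) / 14 = 324/17.

p₁ = 27/17, p₂ = 324/17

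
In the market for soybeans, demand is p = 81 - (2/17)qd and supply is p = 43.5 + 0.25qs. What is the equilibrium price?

p* = 69

Set the two price expressions equal: 81 - (2/17)q = 43.5 + 0.25q.
37.5 = (25/68)q, so q* = 102.
p* = 81 − (2/17)(102) = 69.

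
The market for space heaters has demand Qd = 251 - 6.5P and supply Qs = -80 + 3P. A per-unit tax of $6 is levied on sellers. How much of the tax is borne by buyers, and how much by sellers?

Buyers bear 36/19, sellers bear 78/19

Pre-tax equilibrium: P* = 662/19, Q* = 466/19.
Tax on sellers shifts supply to Qs = -80 + 3(P − 6) = -98 + 3P.
251 - 6.5P = -98 + 3P gives buyer price Pb = 698/19; sellers receive Ps = 698/19 − 6 = 584/19.
New quantity: Q = 251 − 6.5(698/19) = 232/19.
Buyer burden = 698/19 − 662/19 = 36/19; seller burden = 662/19 − 584/19 = 78/19.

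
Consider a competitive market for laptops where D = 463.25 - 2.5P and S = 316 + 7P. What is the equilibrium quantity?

Q* = 424.5

Set D = S: 463.25 - 2.5P = 316 + 7P.
147.25 = 9.5P, so P* = 15.5.
Q* = 463.25 − 2.5(15.5) = 424.5.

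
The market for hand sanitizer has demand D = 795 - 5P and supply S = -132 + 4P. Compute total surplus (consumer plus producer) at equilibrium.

Total surplus = 17640

Equilibrium: 795 - 5P = -132 + 4P gives P* = 103, Q* = 280.
Demand choke price: P = 159; supply starts at P = 33.
CS = ½(159 − 103)(280) = 7840; PS = ½(103 − 33)(280) = 9800.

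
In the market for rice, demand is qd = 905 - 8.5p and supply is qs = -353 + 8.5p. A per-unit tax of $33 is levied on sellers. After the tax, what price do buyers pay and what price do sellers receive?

Pre-tax equilibrium: p* = 74, q* = 276.
Tax on sellers shifts supply to qs = -353 + 8.5(p − 33) = -633.5 + 8.5p.
905 - 8.5p = -633.5 + 8.5p gives buyer price pb = 90.5; sellers receive ps = 90.5 − 33 = 57.5.
New quantity: q = 905 − 8.5(90.5) = 135.75.

Buyers pay $90.5, sellers receive $57.5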